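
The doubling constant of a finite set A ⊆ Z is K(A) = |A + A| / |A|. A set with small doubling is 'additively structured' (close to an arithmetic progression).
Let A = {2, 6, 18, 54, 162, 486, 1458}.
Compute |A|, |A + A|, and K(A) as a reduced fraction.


|A| = 7.
Compute A + A by enumerating all 49 pairs.
A + A = {4, 8, 12, 20, 24, 36, 56, 60, 72, 108, 164, 168, 180, 216, 324, 488, 492, 504, 540, 648, 972, 1460, 1464, 1476, 1512, 1620, 1944, 2916}, so |A + A| = 28.
K = |A + A| / |A| = 28/7 = 4/1 ≈ 4.0000.
Reference: AP of size 7 gives K = 13/7 ≈ 1.8571; a fully generic set of size 7 gives K ≈ 4.0000.

|A| = 7, |A + A| = 28, K = 28/7 = 4/1.


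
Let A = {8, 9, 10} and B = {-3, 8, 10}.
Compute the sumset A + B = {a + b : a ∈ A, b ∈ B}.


A + B = {a + b : a ∈ A, b ∈ B}.
Enumerate all |A|·|B| = 3·3 = 9 pairs (a, b) and collect distinct sums.
a = 8: 8+-3=5, 8+8=16, 8+10=18
a = 9: 9+-3=6, 9+8=17, 9+10=19
a = 10: 10+-3=7, 10+8=18, 10+10=20
Collecting distinct sums: A + B = {5, 6, 7, 16, 17, 18, 19, 20}
|A + B| = 8

A + B = {5, 6, 7, 16, 17, 18, 19, 20}


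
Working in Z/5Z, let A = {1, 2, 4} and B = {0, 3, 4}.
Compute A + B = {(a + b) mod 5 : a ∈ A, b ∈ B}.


Work in Z/5Z: reduce every sum a + b modulo 5.
Enumerate all 9 pairs:
a = 1: 1+0=1, 1+3=4, 1+4=0
a = 2: 2+0=2, 2+3=0, 2+4=1
a = 4: 4+0=4, 4+3=2, 4+4=3
Distinct residues collected: {0, 1, 2, 3, 4}
|A + B| = 5 (out of 5 total residues).

A + B = {0, 1, 2, 3, 4}


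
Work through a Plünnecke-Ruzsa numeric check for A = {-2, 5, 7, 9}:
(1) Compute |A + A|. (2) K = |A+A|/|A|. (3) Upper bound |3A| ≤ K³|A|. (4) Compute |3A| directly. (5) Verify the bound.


|A| = 4.
Step 1: Compute A + A by enumerating all 16 pairs.
A + A = {-4, 3, 5, 7, 10, 12, 14, 16, 18}, so |A + A| = 9.
Step 2: Doubling constant K = |A + A|/|A| = 9/4 = 9/4 ≈ 2.2500.
Step 3: Plünnecke-Ruzsa gives |3A| ≤ K³·|A| = (2.2500)³ · 4 ≈ 45.5625.
Step 4: Compute 3A = A + A + A directly by enumerating all triples (a,b,c) ∈ A³; |3A| = 16.
Step 5: Check 16 ≤ 45.5625? Yes ✓.

K = 9/4, Plünnecke-Ruzsa bound K³|A| ≈ 45.5625, |3A| = 16, inequality holds.


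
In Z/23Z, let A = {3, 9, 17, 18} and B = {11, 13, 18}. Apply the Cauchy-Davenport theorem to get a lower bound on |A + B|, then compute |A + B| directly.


Cauchy-Davenport: |A + B| ≥ min(p, |A| + |B| - 1) for A, B nonempty in Z/pZ.
|A| = 4, |B| = 3, p = 23.
CD lower bound = min(23, 4 + 3 - 1) = min(23, 6) = 6.
Compute A + B mod 23 directly:
a = 3: 3+11=14, 3+13=16, 3+18=21
a = 9: 9+11=20, 9+13=22, 9+18=4
a = 17: 17+11=5, 17+13=7, 17+18=12
a = 18: 18+11=6, 18+13=8, 18+18=13
A + B = {4, 5, 6, 7, 8, 12, 13, 14, 16, 20, 21, 22}, so |A + B| = 12.
Verify: 12 ≥ 6? Yes ✓.

CD lower bound = 6, actual |A + B| = 12.


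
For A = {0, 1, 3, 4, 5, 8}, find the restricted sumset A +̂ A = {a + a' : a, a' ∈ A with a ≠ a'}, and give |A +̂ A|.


Restricted sumset: A +̂ A = {a + a' : a ∈ A, a' ∈ A, a ≠ a'}.
Equivalently, take A + A and drop any sum 2a that is achievable ONLY as a + a for a ∈ A (i.e. sums representable only with equal summands).
Enumerate pairs (a, a') with a < a' (symmetric, so each unordered pair gives one sum; this covers all a ≠ a'):
  0 + 1 = 1
  0 + 3 = 3
  0 + 4 = 4
  0 + 5 = 5
  0 + 8 = 8
  1 + 3 = 4
  1 + 4 = 5
  1 + 5 = 6
  1 + 8 = 9
  3 + 4 = 7
  3 + 5 = 8
  3 + 8 = 11
  4 + 5 = 9
  4 + 8 = 12
  5 + 8 = 13
Collected distinct sums: {1, 3, 4, 5, 6, 7, 8, 9, 11, 12, 13}
|A +̂ A| = 11
(Reference bound: |A +̂ A| ≥ 2|A| - 3 for |A| ≥ 2, with |A| = 6 giving ≥ 9.)

|A +̂ A| = 11


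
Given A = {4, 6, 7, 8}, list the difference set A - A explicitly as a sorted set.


A - A = {a - a' : a, a' ∈ A}.
Compute a - a' for each ordered pair (a, a'):
a = 4: 4-4=0, 4-6=-2, 4-7=-3, 4-8=-4
a = 6: 6-4=2, 6-6=0, 6-7=-1, 6-8=-2
a = 7: 7-4=3, 7-6=1, 7-7=0, 7-8=-1
a = 8: 8-4=4, 8-6=2, 8-7=1, 8-8=0
Collecting distinct values (and noting 0 appears from a-a):
A - A = {-4, -3, -2, -1, 0, 1, 2, 3, 4}
|A - A| = 9

A - A = {-4, -3, -2, -1, 0, 1, 2, 3, 4}


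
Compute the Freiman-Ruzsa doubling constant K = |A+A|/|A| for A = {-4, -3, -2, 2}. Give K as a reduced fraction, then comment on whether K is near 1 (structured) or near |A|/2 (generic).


|A| = 4.
Compute A + A by enumerating all 16 pairs.
A + A = {-8, -7, -6, -5, -4, -2, -1, 0, 4}, so |A + A| = 9.
K = |A + A| / |A| = 9/4 (already in lowest terms) ≈ 2.2500.
Reference: AP of size 4 gives K = 7/4 ≈ 1.7500; a fully generic set of size 4 gives K ≈ 2.5000.

|A| = 4, |A + A| = 9, K = 9/4.


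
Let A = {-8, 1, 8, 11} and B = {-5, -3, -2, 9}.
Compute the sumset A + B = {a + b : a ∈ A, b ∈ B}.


A + B = {a + b : a ∈ A, b ∈ B}.
Enumerate all |A|·|B| = 4·4 = 16 pairs (a, b) and collect distinct sums.
a = -8: -8+-5=-13, -8+-3=-11, -8+-2=-10, -8+9=1
a = 1: 1+-5=-4, 1+-3=-2, 1+-2=-1, 1+9=10
a = 8: 8+-5=3, 8+-3=5, 8+-2=6, 8+9=17
a = 11: 11+-5=6, 11+-3=8, 11+-2=9, 11+9=20
Collecting distinct sums: A + B = {-13, -11, -10, -4, -2, -1, 1, 3, 5, 6, 8, 9, 10, 17, 20}
|A + B| = 15

A + B = {-13, -11, -10, -4, -2, -1, 1, 3, 5, 6, 8, 9, 10, 17, 20}


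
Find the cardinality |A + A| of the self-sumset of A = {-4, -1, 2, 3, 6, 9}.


A + A = {a + a' : a, a' ∈ A}; |A| = 6.
General bounds: 2|A| - 1 ≤ |A + A| ≤ |A|(|A|+1)/2, i.e. 11 ≤ |A + A| ≤ 21.
Lower bound 2|A|-1 is attained iff A is an arithmetic progression.
Enumerate sums a + a' for a ≤ a' (symmetric, so this suffices):
a = -4: -4+-4=-8, -4+-1=-5, -4+2=-2, -4+3=-1, -4+6=2, -4+9=5
a = -1: -1+-1=-2, -1+2=1, -1+3=2, -1+6=5, -1+9=8
a = 2: 2+2=4, 2+3=5, 2+6=8, 2+9=11
a = 3: 3+3=6, 3+6=9, 3+9=12
a = 6: 6+6=12, 6+9=15
a = 9: 9+9=18
Distinct sums: {-8, -5, -2, -1, 1, 2, 4, 5, 6, 8, 9, 11, 12, 15, 18}
|A + A| = 15

|A + A| = 15


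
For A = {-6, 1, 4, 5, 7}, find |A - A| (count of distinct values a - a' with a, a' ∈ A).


A - A = {a - a' : a, a' ∈ A}; |A| = 5.
Bounds: 2|A|-1 ≤ |A - A| ≤ |A|² - |A| + 1, i.e. 9 ≤ |A - A| ≤ 21.
Note: 0 ∈ A - A always (from a - a). The set is symmetric: if d ∈ A - A then -d ∈ A - A.
Enumerate nonzero differences d = a - a' with a > a' (then include -d):
Positive differences: {1, 2, 3, 4, 6, 7, 10, 11, 13}
Full difference set: {0} ∪ (positive diffs) ∪ (negative diffs).
|A - A| = 1 + 2·9 = 19 (matches direct enumeration: 19).

|A - A| = 19


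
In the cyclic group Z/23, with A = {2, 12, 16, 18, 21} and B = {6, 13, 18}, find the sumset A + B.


Work in Z/23Z: reduce every sum a + b modulo 23.
Enumerate all 15 pairs:
a = 2: 2+6=8, 2+13=15, 2+18=20
a = 12: 12+6=18, 12+13=2, 12+18=7
a = 16: 16+6=22, 16+13=6, 16+18=11
a = 18: 18+6=1, 18+13=8, 18+18=13
a = 21: 21+6=4, 21+13=11, 21+18=16
Distinct residues collected: {1, 2, 4, 6, 7, 8, 11, 13, 15, 16, 18, 20, 22}
|A + B| = 13 (out of 23 total residues).

A + B = {1, 2, 4, 6, 7, 8, 11, 13, 15, 16, 18, 20, 22}


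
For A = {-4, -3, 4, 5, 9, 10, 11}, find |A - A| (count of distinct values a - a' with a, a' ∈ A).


A - A = {a - a' : a, a' ∈ A}; |A| = 7.
Bounds: 2|A|-1 ≤ |A - A| ≤ |A|² - |A| + 1, i.e. 13 ≤ |A - A| ≤ 43.
Note: 0 ∈ A - A always (from a - a). The set is symmetric: if d ∈ A - A then -d ∈ A - A.
Enumerate nonzero differences d = a - a' with a > a' (then include -d):
Positive differences: {1, 2, 4, 5, 6, 7, 8, 9, 12, 13, 14, 15}
Full difference set: {0} ∪ (positive diffs) ∪ (negative diffs).
|A - A| = 1 + 2·12 = 25 (matches direct enumeration: 25).

|A - A| = 25


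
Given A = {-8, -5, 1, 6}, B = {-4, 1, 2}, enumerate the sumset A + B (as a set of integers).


A + B = {a + b : a ∈ A, b ∈ B}.
Enumerate all |A|·|B| = 4·3 = 12 pairs (a, b) and collect distinct sums.
a = -8: -8+-4=-12, -8+1=-7, -8+2=-6
a = -5: -5+-4=-9, -5+1=-4, -5+2=-3
a = 1: 1+-4=-3, 1+1=2, 1+2=3
a = 6: 6+-4=2, 6+1=7, 6+2=8
Collecting distinct sums: A + B = {-12, -9, -7, -6, -4, -3, 2, 3, 7, 8}
|A + B| = 10

A + B = {-12, -9, -7, -6, -4, -3, 2, 3, 7, 8}


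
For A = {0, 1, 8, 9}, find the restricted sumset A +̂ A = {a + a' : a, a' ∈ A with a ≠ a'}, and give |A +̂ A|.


Restricted sumset: A +̂ A = {a + a' : a ∈ A, a' ∈ A, a ≠ a'}.
Equivalently, take A + A and drop any sum 2a that is achievable ONLY as a + a for a ∈ A (i.e. sums representable only with equal summands).
Enumerate pairs (a, a') with a < a' (symmetric, so each unordered pair gives one sum; this covers all a ≠ a'):
  0 + 1 = 1
  0 + 8 = 8
  0 + 9 = 9
  1 + 8 = 9
  1 + 9 = 10
  8 + 9 = 17
Collected distinct sums: {1, 8, 9, 10, 17}
|A +̂ A| = 5
(Reference bound: |A +̂ A| ≥ 2|A| - 3 for |A| ≥ 2, with |A| = 4 giving ≥ 5.)

|A +̂ A| = 5


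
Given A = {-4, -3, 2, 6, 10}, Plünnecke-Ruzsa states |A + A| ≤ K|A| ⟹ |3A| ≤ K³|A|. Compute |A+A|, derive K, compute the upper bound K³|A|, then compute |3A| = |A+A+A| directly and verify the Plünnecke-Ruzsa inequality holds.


|A| = 5.
Step 1: Compute A + A by enumerating all 25 pairs.
A + A = {-8, -7, -6, -2, -1, 2, 3, 4, 6, 7, 8, 12, 16, 20}, so |A + A| = 14.
Step 2: Doubling constant K = |A + A|/|A| = 14/5 = 14/5 ≈ 2.8000.
Step 3: Plünnecke-Ruzsa gives |3A| ≤ K³·|A| = (2.8000)³ · 5 ≈ 109.7600.
Step 4: Compute 3A = A + A + A directly by enumerating all triples (a,b,c) ∈ A³; |3A| = 28.
Step 5: Check 28 ≤ 109.7600? Yes ✓.

K = 14/5, Plünnecke-Ruzsa bound K³|A| ≈ 109.7600, |3A| = 28, inequality holds.


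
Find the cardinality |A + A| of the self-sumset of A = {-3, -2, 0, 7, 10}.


A + A = {a + a' : a, a' ∈ A}; |A| = 5.
General bounds: 2|A| - 1 ≤ |A + A| ≤ |A|(|A|+1)/2, i.e. 9 ≤ |A + A| ≤ 15.
Lower bound 2|A|-1 is attained iff A is an arithmetic progression.
Enumerate sums a + a' for a ≤ a' (symmetric, so this suffices):
a = -3: -3+-3=-6, -3+-2=-5, -3+0=-3, -3+7=4, -3+10=7
a = -2: -2+-2=-4, -2+0=-2, -2+7=5, -2+10=8
a = 0: 0+0=0, 0+7=7, 0+10=10
a = 7: 7+7=14, 7+10=17
a = 10: 10+10=20
Distinct sums: {-6, -5, -4, -3, -2, 0, 4, 5, 7, 8, 10, 14, 17, 20}
|A + A| = 14

|A + A| = 14


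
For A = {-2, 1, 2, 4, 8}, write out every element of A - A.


A - A = {a - a' : a, a' ∈ A}.
Compute a - a' for each ordered pair (a, a'):
a = -2: -2--2=0, -2-1=-3, -2-2=-4, -2-4=-6, -2-8=-10
a = 1: 1--2=3, 1-1=0, 1-2=-1, 1-4=-3, 1-8=-7
a = 2: 2--2=4, 2-1=1, 2-2=0, 2-4=-2, 2-8=-6
a = 4: 4--2=6, 4-1=3, 4-2=2, 4-4=0, 4-8=-4
a = 8: 8--2=10, 8-1=7, 8-2=6, 8-4=4, 8-8=0
Collecting distinct values (and noting 0 appears from a-a):
A - A = {-10, -7, -6, -4, -3, -2, -1, 0, 1, 2, 3, 4, 6, 7, 10}
|A - A| = 15

A - A = {-10, -7, -6, -4, -3, -2, -1, 0, 1, 2, 3, 4, 6, 7, 10}


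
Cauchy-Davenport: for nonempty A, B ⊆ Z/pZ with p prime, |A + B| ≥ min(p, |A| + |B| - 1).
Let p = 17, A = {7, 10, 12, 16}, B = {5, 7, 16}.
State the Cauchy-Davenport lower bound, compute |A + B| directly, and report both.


Cauchy-Davenport: |A + B| ≥ min(p, |A| + |B| - 1) for A, B nonempty in Z/pZ.
|A| = 4, |B| = 3, p = 17.
CD lower bound = min(17, 4 + 3 - 1) = min(17, 6) = 6.
Compute A + B mod 17 directly:
a = 7: 7+5=12, 7+7=14, 7+16=6
a = 10: 10+5=15, 10+7=0, 10+16=9
a = 12: 12+5=0, 12+7=2, 12+16=11
a = 16: 16+5=4, 16+7=6, 16+16=15
A + B = {0, 2, 4, 6, 9, 11, 12, 14, 15}, so |A + B| = 9.
Verify: 9 ≥ 6? Yes ✓.

CD lower bound = 6, actual |A + B| = 9.


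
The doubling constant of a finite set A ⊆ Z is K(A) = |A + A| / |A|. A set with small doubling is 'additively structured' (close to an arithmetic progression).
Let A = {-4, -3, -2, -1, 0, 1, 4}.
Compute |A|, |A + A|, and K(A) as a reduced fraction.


|A| = 7.
Compute A + A by enumerating all 49 pairs.
A + A = {-8, -7, -6, -5, -4, -3, -2, -1, 0, 1, 2, 3, 4, 5, 8}, so |A + A| = 15.
K = |A + A| / |A| = 15/7 (already in lowest terms) ≈ 2.1429.
Reference: AP of size 7 gives K = 13/7 ≈ 1.8571; a fully generic set of size 7 gives K ≈ 4.0000.

|A| = 7, |A + A| = 15, K = 15/7.


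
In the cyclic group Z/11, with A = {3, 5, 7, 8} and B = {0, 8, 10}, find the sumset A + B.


Work in Z/11Z: reduce every sum a + b modulo 11.
Enumerate all 12 pairs:
a = 3: 3+0=3, 3+8=0, 3+10=2
a = 5: 5+0=5, 5+8=2, 5+10=4
a = 7: 7+0=7, 7+8=4, 7+10=6
a = 8: 8+0=8, 8+8=5, 8+10=7
Distinct residues collected: {0, 2, 3, 4, 5, 6, 7, 8}
|A + B| = 8 (out of 11 total residues).

A + B = {0, 2, 3, 4, 5, 6, 7, 8}


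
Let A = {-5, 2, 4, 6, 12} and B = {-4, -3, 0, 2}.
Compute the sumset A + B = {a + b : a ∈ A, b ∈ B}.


A + B = {a + b : a ∈ A, b ∈ B}.
Enumerate all |A|·|B| = 5·4 = 20 pairs (a, b) and collect distinct sums.
a = -5: -5+-4=-9, -5+-3=-8, -5+0=-5, -5+2=-3
a = 2: 2+-4=-2, 2+-3=-1, 2+0=2, 2+2=4
a = 4: 4+-4=0, 4+-3=1, 4+0=4, 4+2=6
a = 6: 6+-4=2, 6+-3=3, 6+0=6, 6+2=8
a = 12: 12+-4=8, 12+-3=9, 12+0=12, 12+2=14
Collecting distinct sums: A + B = {-9, -8, -5, -3, -2, -1, 0, 1, 2, 3, 4, 6, 8, 9, 12, 14}
|A + B| = 16

A + B = {-9, -8, -5, -3, -2, -1, 0, 1, 2, 3, 4, 6, 8, 9, 12, 14}


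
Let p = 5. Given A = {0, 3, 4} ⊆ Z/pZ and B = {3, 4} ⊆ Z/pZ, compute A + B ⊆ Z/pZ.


Work in Z/5Z: reduce every sum a + b modulo 5.
Enumerate all 6 pairs:
a = 0: 0+3=3, 0+4=4
a = 3: 3+3=1, 3+4=2
a = 4: 4+3=2, 4+4=3
Distinct residues collected: {1, 2, 3, 4}
|A + B| = 4 (out of 5 total residues).

A + B = {1, 2, 3, 4}


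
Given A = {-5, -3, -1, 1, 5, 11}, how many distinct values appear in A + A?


A + A = {a + a' : a, a' ∈ A}; |A| = 6.
General bounds: 2|A| - 1 ≤ |A + A| ≤ |A|(|A|+1)/2, i.e. 11 ≤ |A + A| ≤ 21.
Lower bound 2|A|-1 is attained iff A is an arithmetic progression.
Enumerate sums a + a' for a ≤ a' (symmetric, so this suffices):
a = -5: -5+-5=-10, -5+-3=-8, -5+-1=-6, -5+1=-4, -5+5=0, -5+11=6
a = -3: -3+-3=-6, -3+-1=-4, -3+1=-2, -3+5=2, -3+11=8
a = -1: -1+-1=-2, -1+1=0, -1+5=4, -1+11=10
a = 1: 1+1=2, 1+5=6, 1+11=12
a = 5: 5+5=10, 5+11=16
a = 11: 11+11=22
Distinct sums: {-10, -8, -6, -4, -2, 0, 2, 4, 6, 8, 10, 12, 16, 22}
|A + A| = 14

|A + A| = 14


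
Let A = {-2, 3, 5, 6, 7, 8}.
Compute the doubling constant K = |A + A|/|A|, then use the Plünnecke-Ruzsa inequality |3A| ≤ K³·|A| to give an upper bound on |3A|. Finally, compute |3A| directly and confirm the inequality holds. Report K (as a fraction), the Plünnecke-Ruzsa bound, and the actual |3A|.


|A| = 6.
Step 1: Compute A + A by enumerating all 36 pairs.
A + A = {-4, 1, 3, 4, 5, 6, 8, 9, 10, 11, 12, 13, 14, 15, 16}, so |A + A| = 15.
Step 2: Doubling constant K = |A + A|/|A| = 15/6 = 15/6 ≈ 2.5000.
Step 3: Plünnecke-Ruzsa gives |3A| ≤ K³·|A| = (2.5000)³ · 6 ≈ 93.7500.
Step 4: Compute 3A = A + A + A directly by enumerating all triples (a,b,c) ∈ A³; |3A| = 25.
Step 5: Check 25 ≤ 93.7500? Yes ✓.

K = 15/6, Plünnecke-Ruzsa bound K³|A| ≈ 93.7500, |3A| = 25, inequality holds.


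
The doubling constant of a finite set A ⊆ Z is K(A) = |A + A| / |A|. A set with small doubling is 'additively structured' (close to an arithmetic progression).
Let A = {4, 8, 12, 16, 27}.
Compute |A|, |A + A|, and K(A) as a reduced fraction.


|A| = 5.
Compute A + A by enumerating all 25 pairs.
A + A = {8, 12, 16, 20, 24, 28, 31, 32, 35, 39, 43, 54}, so |A + A| = 12.
K = |A + A| / |A| = 12/5 (already in lowest terms) ≈ 2.4000.
Reference: AP of size 5 gives K = 9/5 ≈ 1.8000; a fully generic set of size 5 gives K ≈ 3.0000.

|A| = 5, |A + A| = 12, K = 12/5.


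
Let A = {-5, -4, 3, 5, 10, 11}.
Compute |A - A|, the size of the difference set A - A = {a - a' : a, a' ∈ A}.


A - A = {a - a' : a, a' ∈ A}; |A| = 6.
Bounds: 2|A|-1 ≤ |A - A| ≤ |A|² - |A| + 1, i.e. 11 ≤ |A - A| ≤ 31.
Note: 0 ∈ A - A always (from a - a). The set is symmetric: if d ∈ A - A then -d ∈ A - A.
Enumerate nonzero differences d = a - a' with a > a' (then include -d):
Positive differences: {1, 2, 5, 6, 7, 8, 9, 10, 14, 15, 16}
Full difference set: {0} ∪ (positive diffs) ∪ (negative diffs).
|A - A| = 1 + 2·11 = 23 (matches direct enumeration: 23).

|A - A| = 23


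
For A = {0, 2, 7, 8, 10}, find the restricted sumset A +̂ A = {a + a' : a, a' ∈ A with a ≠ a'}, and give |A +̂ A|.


Restricted sumset: A +̂ A = {a + a' : a ∈ A, a' ∈ A, a ≠ a'}.
Equivalently, take A + A and drop any sum 2a that is achievable ONLY as a + a for a ∈ A (i.e. sums representable only with equal summands).
Enumerate pairs (a, a') with a < a' (symmetric, so each unordered pair gives one sum; this covers all a ≠ a'):
  0 + 2 = 2
  0 + 7 = 7
  0 + 8 = 8
  0 + 10 = 10
  2 + 7 = 9
  2 + 8 = 10
  2 + 10 = 12
  7 + 8 = 15
  7 + 10 = 17
  8 + 10 = 18
Collected distinct sums: {2, 7, 8, 9, 10, 12, 15, 17, 18}
|A +̂ A| = 9
(Reference bound: |A +̂ A| ≥ 2|A| - 3 for |A| ≥ 2, with |A| = 5 giving ≥ 7.)

|A +̂ A| = 9


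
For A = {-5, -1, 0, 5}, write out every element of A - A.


A - A = {a - a' : a, a' ∈ A}.
Compute a - a' for each ordered pair (a, a'):
a = -5: -5--5=0, -5--1=-4, -5-0=-5, -5-5=-10
a = -1: -1--5=4, -1--1=0, -1-0=-1, -1-5=-6
a = 0: 0--5=5, 0--1=1, 0-0=0, 0-5=-5
a = 5: 5--5=10, 5--1=6, 5-0=5, 5-5=0
Collecting distinct values (and noting 0 appears from a-a):
A - A = {-10, -6, -5, -4, -1, 0, 1, 4, 5, 6, 10}
|A - A| = 11

A - A = {-10, -6, -5, -4, -1, 0, 1, 4, 5, 6, 10}


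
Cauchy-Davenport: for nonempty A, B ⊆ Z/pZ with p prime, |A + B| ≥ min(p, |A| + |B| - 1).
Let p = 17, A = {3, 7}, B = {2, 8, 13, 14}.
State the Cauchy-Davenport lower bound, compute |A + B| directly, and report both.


Cauchy-Davenport: |A + B| ≥ min(p, |A| + |B| - 1) for A, B nonempty in Z/pZ.
|A| = 2, |B| = 4, p = 17.
CD lower bound = min(17, 2 + 4 - 1) = min(17, 5) = 5.
Compute A + B mod 17 directly:
a = 3: 3+2=5, 3+8=11, 3+13=16, 3+14=0
a = 7: 7+2=9, 7+8=15, 7+13=3, 7+14=4
A + B = {0, 3, 4, 5, 9, 11, 15, 16}, so |A + B| = 8.
Verify: 8 ≥ 5? Yes ✓.

CD lower bound = 5, actual |A + B| = 8.


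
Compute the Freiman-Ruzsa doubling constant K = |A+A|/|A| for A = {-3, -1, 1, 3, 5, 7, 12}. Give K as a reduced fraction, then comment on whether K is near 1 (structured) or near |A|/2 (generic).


|A| = 7.
Compute A + A by enumerating all 49 pairs.
A + A = {-6, -4, -2, 0, 2, 4, 6, 8, 9, 10, 11, 12, 13, 14, 15, 17, 19, 24}, so |A + A| = 18.
K = |A + A| / |A| = 18/7 (already in lowest terms) ≈ 2.5714.
Reference: AP of size 7 gives K = 13/7 ≈ 1.8571; a fully generic set of size 7 gives K ≈ 4.0000.

|A| = 7, |A + A| = 18, K = 18/7.


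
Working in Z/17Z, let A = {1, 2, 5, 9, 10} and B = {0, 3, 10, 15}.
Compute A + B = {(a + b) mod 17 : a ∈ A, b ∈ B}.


Work in Z/17Z: reduce every sum a + b modulo 17.
Enumerate all 20 pairs:
a = 1: 1+0=1, 1+3=4, 1+10=11, 1+15=16
a = 2: 2+0=2, 2+3=5, 2+10=12, 2+15=0
a = 5: 5+0=5, 5+3=8, 5+10=15, 5+15=3
a = 9: 9+0=9, 9+3=12, 9+10=2, 9+15=7
a = 10: 10+0=10, 10+3=13, 10+10=3, 10+15=8
Distinct residues collected: {0, 1, 2, 3, 4, 5, 7, 8, 9, 10, 11, 12, 13, 15, 16}
|A + B| = 15 (out of 17 total residues).

A + B = {0, 1, 2, 3, 4, 5, 7, 8, 9, 10, 11, 12, 13, 15, 16}


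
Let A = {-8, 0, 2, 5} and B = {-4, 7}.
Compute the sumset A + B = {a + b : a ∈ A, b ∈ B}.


A + B = {a + b : a ∈ A, b ∈ B}.
Enumerate all |A|·|B| = 4·2 = 8 pairs (a, b) and collect distinct sums.
a = -8: -8+-4=-12, -8+7=-1
a = 0: 0+-4=-4, 0+7=7
a = 2: 2+-4=-2, 2+7=9
a = 5: 5+-4=1, 5+7=12
Collecting distinct sums: A + B = {-12, -4, -2, -1, 1, 7, 9, 12}
|A + B| = 8

A + B = {-12, -4, -2, -1, 1, 7, 9, 12}


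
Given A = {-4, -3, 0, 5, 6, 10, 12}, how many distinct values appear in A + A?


A + A = {a + a' : a, a' ∈ A}; |A| = 7.
General bounds: 2|A| - 1 ≤ |A + A| ≤ |A|(|A|+1)/2, i.e. 13 ≤ |A + A| ≤ 28.
Lower bound 2|A|-1 is attained iff A is an arithmetic progression.
Enumerate sums a + a' for a ≤ a' (symmetric, so this suffices):
a = -4: -4+-4=-8, -4+-3=-7, -4+0=-4, -4+5=1, -4+6=2, -4+10=6, -4+12=8
a = -3: -3+-3=-6, -3+0=-3, -3+5=2, -3+6=3, -3+10=7, -3+12=9
a = 0: 0+0=0, 0+5=5, 0+6=6, 0+10=10, 0+12=12
a = 5: 5+5=10, 5+6=11, 5+10=15, 5+12=17
a = 6: 6+6=12, 6+10=16, 6+12=18
a = 10: 10+10=20, 10+12=22
a = 12: 12+12=24
Distinct sums: {-8, -7, -6, -4, -3, 0, 1, 2, 3, 5, 6, 7, 8, 9, 10, 11, 12, 15, 16, 17, 18, 20, 22, 24}
|A + A| = 24

|A + A| = 24


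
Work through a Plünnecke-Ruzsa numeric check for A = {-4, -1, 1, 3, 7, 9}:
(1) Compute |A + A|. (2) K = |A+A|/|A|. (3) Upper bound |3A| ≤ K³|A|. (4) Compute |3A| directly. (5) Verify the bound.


|A| = 6.
Step 1: Compute A + A by enumerating all 36 pairs.
A + A = {-8, -5, -3, -2, -1, 0, 2, 3, 4, 5, 6, 8, 10, 12, 14, 16, 18}, so |A + A| = 17.
Step 2: Doubling constant K = |A + A|/|A| = 17/6 = 17/6 ≈ 2.8333.
Step 3: Plünnecke-Ruzsa gives |3A| ≤ K³·|A| = (2.8333)³ · 6 ≈ 136.4722.
Step 4: Compute 3A = A + A + A directly by enumerating all triples (a,b,c) ∈ A³; |3A| = 31.
Step 5: Check 31 ≤ 136.4722? Yes ✓.

K = 17/6, Plünnecke-Ruzsa bound K³|A| ≈ 136.4722, |3A| = 31, inequality holds.


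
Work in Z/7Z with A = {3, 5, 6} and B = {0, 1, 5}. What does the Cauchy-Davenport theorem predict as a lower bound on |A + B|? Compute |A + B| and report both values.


Cauchy-Davenport: |A + B| ≥ min(p, |A| + |B| - 1) for A, B nonempty in Z/pZ.
|A| = 3, |B| = 3, p = 7.
CD lower bound = min(7, 3 + 3 - 1) = min(7, 5) = 5.
Compute A + B mod 7 directly:
a = 3: 3+0=3, 3+1=4, 3+5=1
a = 5: 5+0=5, 5+1=6, 5+5=3
a = 6: 6+0=6, 6+1=0, 6+5=4
A + B = {0, 1, 3, 4, 5, 6}, so |A + B| = 6.
Verify: 6 ≥ 5? Yes ✓.

CD lower bound = 5, actual |A + B| = 6.


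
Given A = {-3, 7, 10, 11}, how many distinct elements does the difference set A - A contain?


A - A = {a - a' : a, a' ∈ A}; |A| = 4.
Bounds: 2|A|-1 ≤ |A - A| ≤ |A|² - |A| + 1, i.e. 7 ≤ |A - A| ≤ 13.
Note: 0 ∈ A - A always (from a - a). The set is symmetric: if d ∈ A - A then -d ∈ A - A.
Enumerate nonzero differences d = a - a' with a > a' (then include -d):
Positive differences: {1, 3, 4, 10, 13, 14}
Full difference set: {0} ∪ (positive diffs) ∪ (negative diffs).
|A - A| = 1 + 2·6 = 13 (matches direct enumeration: 13).

|A - A| = 13


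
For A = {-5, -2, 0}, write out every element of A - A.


A - A = {a - a' : a, a' ∈ A}.
Compute a - a' for each ordered pair (a, a'):
a = -5: -5--5=0, -5--2=-3, -5-0=-5
a = -2: -2--5=3, -2--2=0, -2-0=-2
a = 0: 0--5=5, 0--2=2, 0-0=0
Collecting distinct values (and noting 0 appears from a-a):
A - A = {-5, -3, -2, 0, 2, 3, 5}
|A - A| = 7

A - A = {-5, -3, -2, 0, 2, 3, 5}


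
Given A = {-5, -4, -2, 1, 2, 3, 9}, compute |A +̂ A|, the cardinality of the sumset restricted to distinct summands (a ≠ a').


Restricted sumset: A +̂ A = {a + a' : a ∈ A, a' ∈ A, a ≠ a'}.
Equivalently, take A + A and drop any sum 2a that is achievable ONLY as a + a for a ∈ A (i.e. sums representable only with equal summands).
Enumerate pairs (a, a') with a < a' (symmetric, so each unordered pair gives one sum; this covers all a ≠ a'):
  -5 + -4 = -9
  -5 + -2 = -7
  -5 + 1 = -4
  -5 + 2 = -3
  -5 + 3 = -2
  -5 + 9 = 4
  -4 + -2 = -6
  -4 + 1 = -3
  -4 + 2 = -2
  -4 + 3 = -1
  -4 + 9 = 5
  -2 + 1 = -1
  -2 + 2 = 0
  -2 + 3 = 1
  -2 + 9 = 7
  1 + 2 = 3
  1 + 3 = 4
  1 + 9 = 10
  2 + 3 = 5
  2 + 9 = 11
  3 + 9 = 12
Collected distinct sums: {-9, -7, -6, -4, -3, -2, -1, 0, 1, 3, 4, 5, 7, 10, 11, 12}
|A +̂ A| = 16
(Reference bound: |A +̂ A| ≥ 2|A| - 3 for |A| ≥ 2, with |A| = 7 giving ≥ 11.)

|A +̂ A| = 16


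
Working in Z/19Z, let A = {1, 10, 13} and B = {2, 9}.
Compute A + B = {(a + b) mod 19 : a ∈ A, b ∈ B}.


Work in Z/19Z: reduce every sum a + b modulo 19.
Enumerate all 6 pairs:
a = 1: 1+2=3, 1+9=10
a = 10: 10+2=12, 10+9=0
a = 13: 13+2=15, 13+9=3
Distinct residues collected: {0, 3, 10, 12, 15}
|A + B| = 5 (out of 19 total residues).

A + B = {0, 3, 10, 12, 15}


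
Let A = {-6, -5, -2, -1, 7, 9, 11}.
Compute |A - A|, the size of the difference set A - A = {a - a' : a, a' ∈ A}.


A - A = {a - a' : a, a' ∈ A}; |A| = 7.
Bounds: 2|A|-1 ≤ |A - A| ≤ |A|² - |A| + 1, i.e. 13 ≤ |A - A| ≤ 43.
Note: 0 ∈ A - A always (from a - a). The set is symmetric: if d ∈ A - A then -d ∈ A - A.
Enumerate nonzero differences d = a - a' with a > a' (then include -d):
Positive differences: {1, 2, 3, 4, 5, 8, 9, 10, 11, 12, 13, 14, 15, 16, 17}
Full difference set: {0} ∪ (positive diffs) ∪ (negative diffs).
|A - A| = 1 + 2·15 = 31 (matches direct enumeration: 31).

|A - A| = 31


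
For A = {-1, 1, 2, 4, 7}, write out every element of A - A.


A - A = {a - a' : a, a' ∈ A}.
Compute a - a' for each ordered pair (a, a'):
a = -1: -1--1=0, -1-1=-2, -1-2=-3, -1-4=-5, -1-7=-8
a = 1: 1--1=2, 1-1=0, 1-2=-1, 1-4=-3, 1-7=-6
a = 2: 2--1=3, 2-1=1, 2-2=0, 2-4=-2, 2-7=-5
a = 4: 4--1=5, 4-1=3, 4-2=2, 4-4=0, 4-7=-3
a = 7: 7--1=8, 7-1=6, 7-2=5, 7-4=3, 7-7=0
Collecting distinct values (and noting 0 appears from a-a):
A - A = {-8, -6, -5, -3, -2, -1, 0, 1, 2, 3, 5, 6, 8}
|A - A| = 13

A - A = {-8, -6, -5, -3, -2, -1, 0, 1, 2, 3, 5, 6, 8}


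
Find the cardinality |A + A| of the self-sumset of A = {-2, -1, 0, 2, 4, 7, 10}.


A + A = {a + a' : a, a' ∈ A}; |A| = 7.
General bounds: 2|A| - 1 ≤ |A + A| ≤ |A|(|A|+1)/2, i.e. 13 ≤ |A + A| ≤ 28.
Lower bound 2|A|-1 is attained iff A is an arithmetic progression.
Enumerate sums a + a' for a ≤ a' (symmetric, so this suffices):
a = -2: -2+-2=-4, -2+-1=-3, -2+0=-2, -2+2=0, -2+4=2, -2+7=5, -2+10=8
a = -1: -1+-1=-2, -1+0=-1, -1+2=1, -1+4=3, -1+7=6, -1+10=9
a = 0: 0+0=0, 0+2=2, 0+4=4, 0+7=7, 0+10=10
a = 2: 2+2=4, 2+4=6, 2+7=9, 2+10=12
a = 4: 4+4=8, 4+7=11, 4+10=14
a = 7: 7+7=14, 7+10=17
a = 10: 10+10=20
Distinct sums: {-4, -3, -2, -1, 0, 1, 2, 3, 4, 5, 6, 7, 8, 9, 10, 11, 12, 14, 17, 20}
|A + A| = 20

|A + A| = 20


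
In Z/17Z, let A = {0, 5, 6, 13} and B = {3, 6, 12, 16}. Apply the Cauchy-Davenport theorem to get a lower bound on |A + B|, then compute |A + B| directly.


Cauchy-Davenport: |A + B| ≥ min(p, |A| + |B| - 1) for A, B nonempty in Z/pZ.
|A| = 4, |B| = 4, p = 17.
CD lower bound = min(17, 4 + 4 - 1) = min(17, 7) = 7.
Compute A + B mod 17 directly:
a = 0: 0+3=3, 0+6=6, 0+12=12, 0+16=16
a = 5: 5+3=8, 5+6=11, 5+12=0, 5+16=4
a = 6: 6+3=9, 6+6=12, 6+12=1, 6+16=5
a = 13: 13+3=16, 13+6=2, 13+12=8, 13+16=12
A + B = {0, 1, 2, 3, 4, 5, 6, 8, 9, 11, 12, 16}, so |A + B| = 12.
Verify: 12 ≥ 7? Yes ✓.

CD lower bound = 7, actual |A + B| = 12.


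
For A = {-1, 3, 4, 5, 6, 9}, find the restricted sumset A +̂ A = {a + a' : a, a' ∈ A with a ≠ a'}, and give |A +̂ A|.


Restricted sumset: A +̂ A = {a + a' : a ∈ A, a' ∈ A, a ≠ a'}.
Equivalently, take A + A and drop any sum 2a that is achievable ONLY as a + a for a ∈ A (i.e. sums representable only with equal summands).
Enumerate pairs (a, a') with a < a' (symmetric, so each unordered pair gives one sum; this covers all a ≠ a'):
  -1 + 3 = 2
  -1 + 4 = 3
  -1 + 5 = 4
  -1 + 6 = 5
  -1 + 9 = 8
  3 + 4 = 7
  3 + 5 = 8
  3 + 6 = 9
  3 + 9 = 12
  4 + 5 = 9
  4 + 6 = 10
  4 + 9 = 13
  5 + 6 = 11
  5 + 9 = 14
  6 + 9 = 15
Collected distinct sums: {2, 3, 4, 5, 7, 8, 9, 10, 11, 12, 13, 14, 15}
|A +̂ A| = 13
(Reference bound: |A +̂ A| ≥ 2|A| - 3 for |A| ≥ 2, with |A| = 6 giving ≥ 9.)

|A +̂ A| = 13


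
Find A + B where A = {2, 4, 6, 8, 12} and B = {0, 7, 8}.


A + B = {a + b : a ∈ A, b ∈ B}.
Enumerate all |A|·|B| = 5·3 = 15 pairs (a, b) and collect distinct sums.
a = 2: 2+0=2, 2+7=9, 2+8=10
a = 4: 4+0=4, 4+7=11, 4+8=12
a = 6: 6+0=6, 6+7=13, 6+8=14
a = 8: 8+0=8, 8+7=15, 8+8=16
a = 12: 12+0=12, 12+7=19, 12+8=20
Collecting distinct sums: A + B = {2, 4, 6, 8, 9, 10, 11, 12, 13, 14, 15, 16, 19, 20}
|A + B| = 14

A + B = {2, 4, 6, 8, 9, 10, 11, 12, 13, 14, 15, 16, 19, 20}


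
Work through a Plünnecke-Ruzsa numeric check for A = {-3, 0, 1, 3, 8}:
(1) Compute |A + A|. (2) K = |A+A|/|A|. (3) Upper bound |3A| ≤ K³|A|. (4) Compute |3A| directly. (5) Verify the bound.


|A| = 5.
Step 1: Compute A + A by enumerating all 25 pairs.
A + A = {-6, -3, -2, 0, 1, 2, 3, 4, 5, 6, 8, 9, 11, 16}, so |A + A| = 14.
Step 2: Doubling constant K = |A + A|/|A| = 14/5 = 14/5 ≈ 2.8000.
Step 3: Plünnecke-Ruzsa gives |3A| ≤ K³·|A| = (2.8000)³ · 5 ≈ 109.7600.
Step 4: Compute 3A = A + A + A directly by enumerating all triples (a,b,c) ∈ A³; |3A| = 25.
Step 5: Check 25 ≤ 109.7600? Yes ✓.

K = 14/5, Plünnecke-Ruzsa bound K³|A| ≈ 109.7600, |3A| = 25, inequality holds.


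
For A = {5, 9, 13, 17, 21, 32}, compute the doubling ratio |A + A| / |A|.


|A| = 6.
Compute A + A by enumerating all 36 pairs.
A + A = {10, 14, 18, 22, 26, 30, 34, 37, 38, 41, 42, 45, 49, 53, 64}, so |A + A| = 15.
K = |A + A| / |A| = 15/6 = 5/2 ≈ 2.5000.
Reference: AP of size 6 gives K = 11/6 ≈ 1.8333; a fully generic set of size 6 gives K ≈ 3.5000.

|A| = 6, |A + A| = 15, K = 15/6 = 5/2.


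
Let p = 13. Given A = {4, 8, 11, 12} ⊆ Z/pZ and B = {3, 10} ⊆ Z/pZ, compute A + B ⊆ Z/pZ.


Work in Z/13Z: reduce every sum a + b modulo 13.
Enumerate all 8 pairs:
a = 4: 4+3=7, 4+10=1
a = 8: 8+3=11, 8+10=5
a = 11: 11+3=1, 11+10=8
a = 12: 12+3=2, 12+10=9
Distinct residues collected: {1, 2, 5, 7, 8, 9, 11}
|A + B| = 7 (out of 13 total residues).

A + B = {1, 2, 5, 7, 8, 9, 11}


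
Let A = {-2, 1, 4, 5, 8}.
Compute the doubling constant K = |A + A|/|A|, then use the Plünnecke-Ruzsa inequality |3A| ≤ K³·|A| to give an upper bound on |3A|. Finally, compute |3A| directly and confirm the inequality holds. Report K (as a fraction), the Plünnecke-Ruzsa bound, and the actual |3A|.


|A| = 5.
Step 1: Compute A + A by enumerating all 25 pairs.
A + A = {-4, -1, 2, 3, 5, 6, 8, 9, 10, 12, 13, 16}, so |A + A| = 12.
Step 2: Doubling constant K = |A + A|/|A| = 12/5 = 12/5 ≈ 2.4000.
Step 3: Plünnecke-Ruzsa gives |3A| ≤ K³·|A| = (2.4000)³ · 5 ≈ 69.1200.
Step 4: Compute 3A = A + A + A directly by enumerating all triples (a,b,c) ∈ A³; |3A| = 22.
Step 5: Check 22 ≤ 69.1200? Yes ✓.

K = 12/5, Plünnecke-Ruzsa bound K³|A| ≈ 69.1200, |3A| = 22, inequality holds.


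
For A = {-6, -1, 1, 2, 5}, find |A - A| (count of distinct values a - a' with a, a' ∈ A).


A - A = {a - a' : a, a' ∈ A}; |A| = 5.
Bounds: 2|A|-1 ≤ |A - A| ≤ |A|² - |A| + 1, i.e. 9 ≤ |A - A| ≤ 21.
Note: 0 ∈ A - A always (from a - a). The set is symmetric: if d ∈ A - A then -d ∈ A - A.
Enumerate nonzero differences d = a - a' with a > a' (then include -d):
Positive differences: {1, 2, 3, 4, 5, 6, 7, 8, 11}
Full difference set: {0} ∪ (positive diffs) ∪ (negative diffs).
|A - A| = 1 + 2·9 = 19 (matches direct enumeration: 19).

|A - A| = 19


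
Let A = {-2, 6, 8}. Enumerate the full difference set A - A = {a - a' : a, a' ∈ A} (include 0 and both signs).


A - A = {a - a' : a, a' ∈ A}.
Compute a - a' for each ordered pair (a, a'):
a = -2: -2--2=0, -2-6=-8, -2-8=-10
a = 6: 6--2=8, 6-6=0, 6-8=-2
a = 8: 8--2=10, 8-6=2, 8-8=0
Collecting distinct values (and noting 0 appears from a-a):
A - A = {-10, -8, -2, 0, 2, 8, 10}
|A - A| = 7

A - A = {-10, -8, -2, 0, 2, 8, 10}


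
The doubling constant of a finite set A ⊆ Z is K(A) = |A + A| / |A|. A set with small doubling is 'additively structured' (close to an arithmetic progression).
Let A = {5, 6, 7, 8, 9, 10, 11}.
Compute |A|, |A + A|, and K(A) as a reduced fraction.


|A| = 7.
Compute A + A by enumerating all 49 pairs.
A + A = {10, 11, 12, 13, 14, 15, 16, 17, 18, 19, 20, 21, 22}, so |A + A| = 13.
K = |A + A| / |A| = 13/7 (already in lowest terms) ≈ 1.8571.
Reference: AP of size 7 gives K = 13/7 ≈ 1.8571; a fully generic set of size 7 gives K ≈ 4.0000.

|A| = 7, |A + A| = 13, K = 13/7.


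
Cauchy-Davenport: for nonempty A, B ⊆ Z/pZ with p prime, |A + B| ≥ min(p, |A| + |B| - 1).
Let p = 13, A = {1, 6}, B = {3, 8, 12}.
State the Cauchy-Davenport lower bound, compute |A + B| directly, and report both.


Cauchy-Davenport: |A + B| ≥ min(p, |A| + |B| - 1) for A, B nonempty in Z/pZ.
|A| = 2, |B| = 3, p = 13.
CD lower bound = min(13, 2 + 3 - 1) = min(13, 4) = 4.
Compute A + B mod 13 directly:
a = 1: 1+3=4, 1+8=9, 1+12=0
a = 6: 6+3=9, 6+8=1, 6+12=5
A + B = {0, 1, 4, 5, 9}, so |A + B| = 5.
Verify: 5 ≥ 4? Yes ✓.

CD lower bound = 4, actual |A + B| = 5.


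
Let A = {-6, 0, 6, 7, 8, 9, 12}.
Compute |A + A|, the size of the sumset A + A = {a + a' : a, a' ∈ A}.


A + A = {a + a' : a, a' ∈ A}; |A| = 7.
General bounds: 2|A| - 1 ≤ |A + A| ≤ |A|(|A|+1)/2, i.e. 13 ≤ |A + A| ≤ 28.
Lower bound 2|A|-1 is attained iff A is an arithmetic progression.
Enumerate sums a + a' for a ≤ a' (symmetric, so this suffices):
a = -6: -6+-6=-12, -6+0=-6, -6+6=0, -6+7=1, -6+8=2, -6+9=3, -6+12=6
a = 0: 0+0=0, 0+6=6, 0+7=7, 0+8=8, 0+9=9, 0+12=12
a = 6: 6+6=12, 6+7=13, 6+8=14, 6+9=15, 6+12=18
a = 7: 7+7=14, 7+8=15, 7+9=16, 7+12=19
a = 8: 8+8=16, 8+9=17, 8+12=20
a = 9: 9+9=18, 9+12=21
a = 12: 12+12=24
Distinct sums: {-12, -6, 0, 1, 2, 3, 6, 7, 8, 9, 12, 13, 14, 15, 16, 17, 18, 19, 20, 21, 24}
|A + A| = 21

|A + A| = 21


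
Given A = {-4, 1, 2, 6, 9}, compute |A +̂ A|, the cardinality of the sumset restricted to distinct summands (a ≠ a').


Restricted sumset: A +̂ A = {a + a' : a ∈ A, a' ∈ A, a ≠ a'}.
Equivalently, take A + A and drop any sum 2a that is achievable ONLY as a + a for a ∈ A (i.e. sums representable only with equal summands).
Enumerate pairs (a, a') with a < a' (symmetric, so each unordered pair gives one sum; this covers all a ≠ a'):
  -4 + 1 = -3
  -4 + 2 = -2
  -4 + 6 = 2
  -4 + 9 = 5
  1 + 2 = 3
  1 + 6 = 7
  1 + 9 = 10
  2 + 6 = 8
  2 + 9 = 11
  6 + 9 = 15
Collected distinct sums: {-3, -2, 2, 3, 5, 7, 8, 10, 11, 15}
|A +̂ A| = 10
(Reference bound: |A +̂ A| ≥ 2|A| - 3 for |A| ≥ 2, with |A| = 5 giving ≥ 7.)

|A +̂ A| = 10


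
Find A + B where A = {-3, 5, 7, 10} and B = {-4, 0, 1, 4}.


A + B = {a + b : a ∈ A, b ∈ B}.
Enumerate all |A|·|B| = 4·4 = 16 pairs (a, b) and collect distinct sums.
a = -3: -3+-4=-7, -3+0=-3, -3+1=-2, -3+4=1
a = 5: 5+-4=1, 5+0=5, 5+1=6, 5+4=9
a = 7: 7+-4=3, 7+0=7, 7+1=8, 7+4=11
a = 10: 10+-4=6, 10+0=10, 10+1=11, 10+4=14
Collecting distinct sums: A + B = {-7, -3, -2, 1, 3, 5, 6, 7, 8, 9, 10, 11, 14}
|A + B| = 13

A + B = {-7, -3, -2, 1, 3, 5, 6, 7, 8, 9, 10, 11, 14}


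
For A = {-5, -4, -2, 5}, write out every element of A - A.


A - A = {a - a' : a, a' ∈ A}.
Compute a - a' for each ordered pair (a, a'):
a = -5: -5--5=0, -5--4=-1, -5--2=-3, -5-5=-10
a = -4: -4--5=1, -4--4=0, -4--2=-2, -4-5=-9
a = -2: -2--5=3, -2--4=2, -2--2=0, -2-5=-7
a = 5: 5--5=10, 5--4=9, 5--2=7, 5-5=0
Collecting distinct values (and noting 0 appears from a-a):
A - A = {-10, -9, -7, -3, -2, -1, 0, 1, 2, 3, 7, 9, 10}
|A - A| = 13

A - A = {-10, -9, -7, -3, -2, -1, 0, 1, 2, 3, 7, 9, 10}


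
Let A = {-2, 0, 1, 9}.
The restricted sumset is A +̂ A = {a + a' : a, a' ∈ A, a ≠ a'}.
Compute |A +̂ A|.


Restricted sumset: A +̂ A = {a + a' : a ∈ A, a' ∈ A, a ≠ a'}.
Equivalently, take A + A and drop any sum 2a that is achievable ONLY as a + a for a ∈ A (i.e. sums representable only with equal summands).
Enumerate pairs (a, a') with a < a' (symmetric, so each unordered pair gives one sum; this covers all a ≠ a'):
  -2 + 0 = -2
  -2 + 1 = -1
  -2 + 9 = 7
  0 + 1 = 1
  0 + 9 = 9
  1 + 9 = 10
Collected distinct sums: {-2, -1, 1, 7, 9, 10}
|A +̂ A| = 6
(Reference bound: |A +̂ A| ≥ 2|A| - 3 for |A| ≥ 2, with |A| = 4 giving ≥ 5.)

|A +̂ A| = 6


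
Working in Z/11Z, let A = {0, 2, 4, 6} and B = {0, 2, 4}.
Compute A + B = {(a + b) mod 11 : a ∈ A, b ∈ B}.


Work in Z/11Z: reduce every sum a + b modulo 11.
Enumerate all 12 pairs:
a = 0: 0+0=0, 0+2=2, 0+4=4
a = 2: 2+0=2, 2+2=4, 2+4=6
a = 4: 4+0=4, 4+2=6, 4+4=8
a = 6: 6+0=6, 6+2=8, 6+4=10
Distinct residues collected: {0, 2, 4, 6, 8, 10}
|A + B| = 6 (out of 11 total residues).

A + B = {0, 2, 4, 6, 8, 10}


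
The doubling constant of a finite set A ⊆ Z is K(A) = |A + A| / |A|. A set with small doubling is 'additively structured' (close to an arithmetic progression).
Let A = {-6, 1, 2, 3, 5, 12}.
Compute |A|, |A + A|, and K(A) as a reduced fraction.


|A| = 6.
Compute A + A by enumerating all 36 pairs.
A + A = {-12, -5, -4, -3, -1, 2, 3, 4, 5, 6, 7, 8, 10, 13, 14, 15, 17, 24}, so |A + A| = 18.
K = |A + A| / |A| = 18/6 = 3/1 ≈ 3.0000.
Reference: AP of size 6 gives K = 11/6 ≈ 1.8333; a fully generic set of size 6 gives K ≈ 3.5000.

|A| = 6, |A + A| = 18, K = 18/6 = 3/1.


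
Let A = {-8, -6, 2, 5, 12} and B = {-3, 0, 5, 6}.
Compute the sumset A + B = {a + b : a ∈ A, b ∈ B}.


A + B = {a + b : a ∈ A, b ∈ B}.
Enumerate all |A|·|B| = 5·4 = 20 pairs (a, b) and collect distinct sums.
a = -8: -8+-3=-11, -8+0=-8, -8+5=-3, -8+6=-2
a = -6: -6+-3=-9, -6+0=-6, -6+5=-1, -6+6=0
a = 2: 2+-3=-1, 2+0=2, 2+5=7, 2+6=8
a = 5: 5+-3=2, 5+0=5, 5+5=10, 5+6=11
a = 12: 12+-3=9, 12+0=12, 12+5=17, 12+6=18
Collecting distinct sums: A + B = {-11, -9, -8, -6, -3, -2, -1, 0, 2, 5, 7, 8, 9, 10, 11, 12, 17, 18}
|A + B| = 18

A + B = {-11, -9, -8, -6, -3, -2, -1, 0, 2, 5, 7, 8, 9, 10, 11, 12, 17, 18}


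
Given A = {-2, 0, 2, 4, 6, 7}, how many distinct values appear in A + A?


A + A = {a + a' : a, a' ∈ A}; |A| = 6.
General bounds: 2|A| - 1 ≤ |A + A| ≤ |A|(|A|+1)/2, i.e. 11 ≤ |A + A| ≤ 21.
Lower bound 2|A|-1 is attained iff A is an arithmetic progression.
Enumerate sums a + a' for a ≤ a' (symmetric, so this suffices):
a = -2: -2+-2=-4, -2+0=-2, -2+2=0, -2+4=2, -2+6=4, -2+7=5
a = 0: 0+0=0, 0+2=2, 0+4=4, 0+6=6, 0+7=7
a = 2: 2+2=4, 2+4=6, 2+6=8, 2+7=9
a = 4: 4+4=8, 4+6=10, 4+7=11
a = 6: 6+6=12, 6+7=13
a = 7: 7+7=14
Distinct sums: {-4, -2, 0, 2, 4, 5, 6, 7, 8, 9, 10, 11, 12, 13, 14}
|A + A| = 15

|A + A| = 15


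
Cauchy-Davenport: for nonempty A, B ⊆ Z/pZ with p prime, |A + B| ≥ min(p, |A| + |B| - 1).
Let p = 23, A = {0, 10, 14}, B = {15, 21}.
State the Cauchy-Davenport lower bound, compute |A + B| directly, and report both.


Cauchy-Davenport: |A + B| ≥ min(p, |A| + |B| - 1) for A, B nonempty in Z/pZ.
|A| = 3, |B| = 2, p = 23.
CD lower bound = min(23, 3 + 2 - 1) = min(23, 4) = 4.
Compute A + B mod 23 directly:
a = 0: 0+15=15, 0+21=21
a = 10: 10+15=2, 10+21=8
a = 14: 14+15=6, 14+21=12
A + B = {2, 6, 8, 12, 15, 21}, so |A + B| = 6.
Verify: 6 ≥ 4? Yes ✓.

CD lower bound = 4, actual |A + B| = 6.


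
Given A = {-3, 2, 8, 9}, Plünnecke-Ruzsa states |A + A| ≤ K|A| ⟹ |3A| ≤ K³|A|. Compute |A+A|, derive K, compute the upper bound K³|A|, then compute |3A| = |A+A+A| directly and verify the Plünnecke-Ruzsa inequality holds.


|A| = 4.
Step 1: Compute A + A by enumerating all 16 pairs.
A + A = {-6, -1, 4, 5, 6, 10, 11, 16, 17, 18}, so |A + A| = 10.
Step 2: Doubling constant K = |A + A|/|A| = 10/4 = 10/4 ≈ 2.5000.
Step 3: Plünnecke-Ruzsa gives |3A| ≤ K³·|A| = (2.5000)³ · 4 ≈ 62.5000.
Step 4: Compute 3A = A + A + A directly by enumerating all triples (a,b,c) ∈ A³; |3A| = 19.
Step 5: Check 19 ≤ 62.5000? Yes ✓.

K = 10/4, Plünnecke-Ruzsa bound K³|A| ≈ 62.5000, |3A| = 19, inequality holds.


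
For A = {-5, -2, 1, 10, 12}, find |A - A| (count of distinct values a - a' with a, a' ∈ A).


A - A = {a - a' : a, a' ∈ A}; |A| = 5.
Bounds: 2|A|-1 ≤ |A - A| ≤ |A|² - |A| + 1, i.e. 9 ≤ |A - A| ≤ 21.
Note: 0 ∈ A - A always (from a - a). The set is symmetric: if d ∈ A - A then -d ∈ A - A.
Enumerate nonzero differences d = a - a' with a > a' (then include -d):
Positive differences: {2, 3, 6, 9, 11, 12, 14, 15, 17}
Full difference set: {0} ∪ (positive diffs) ∪ (negative diffs).
|A - A| = 1 + 2·9 = 19 (matches direct enumeration: 19).

|A - A| = 19


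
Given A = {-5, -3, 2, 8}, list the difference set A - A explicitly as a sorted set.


A - A = {a - a' : a, a' ∈ A}.
Compute a - a' for each ordered pair (a, a'):
a = -5: -5--5=0, -5--3=-2, -5-2=-7, -5-8=-13
a = -3: -3--5=2, -3--3=0, -3-2=-5, -3-8=-11
a = 2: 2--5=7, 2--3=5, 2-2=0, 2-8=-6
a = 8: 8--5=13, 8--3=11, 8-2=6, 8-8=0
Collecting distinct values (and noting 0 appears from a-a):
A - A = {-13, -11, -7, -6, -5, -2, 0, 2, 5, 6, 7, 11, 13}
|A - A| = 13

A - A = {-13, -11, -7, -6, -5, -2, 0, 2, 5, 6, 7, 11, 13}


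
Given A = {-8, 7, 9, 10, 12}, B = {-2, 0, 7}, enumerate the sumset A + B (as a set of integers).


A + B = {a + b : a ∈ A, b ∈ B}.
Enumerate all |A|·|B| = 5·3 = 15 pairs (a, b) and collect distinct sums.
a = -8: -8+-2=-10, -8+0=-8, -8+7=-1
a = 7: 7+-2=5, 7+0=7, 7+7=14
a = 9: 9+-2=7, 9+0=9, 9+7=16
a = 10: 10+-2=8, 10+0=10, 10+7=17
a = 12: 12+-2=10, 12+0=12, 12+7=19
Collecting distinct sums: A + B = {-10, -8, -1, 5, 7, 8, 9, 10, 12, 14, 16, 17, 19}
|A + B| = 13

A + B = {-10, -8, -1, 5, 7, 8, 9, 10, 12, 14, 16, 17, 19}
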